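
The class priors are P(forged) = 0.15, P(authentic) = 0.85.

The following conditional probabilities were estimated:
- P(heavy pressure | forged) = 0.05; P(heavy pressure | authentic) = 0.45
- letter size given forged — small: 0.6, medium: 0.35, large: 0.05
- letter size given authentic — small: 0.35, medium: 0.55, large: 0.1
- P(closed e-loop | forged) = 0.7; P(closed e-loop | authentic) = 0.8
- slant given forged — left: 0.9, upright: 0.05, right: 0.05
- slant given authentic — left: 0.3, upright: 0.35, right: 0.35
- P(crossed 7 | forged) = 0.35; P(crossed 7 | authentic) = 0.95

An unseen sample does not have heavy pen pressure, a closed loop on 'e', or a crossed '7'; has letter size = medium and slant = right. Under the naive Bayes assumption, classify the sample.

forged: 0.15 × (1−0.05) × 0.35 × (1−0.7) × 0.05 × (1−0.35) = 0.00048628125
authentic: 0.85 × (1−0.45) × 0.55 × (1−0.8) × 0.35 × (1−0.95) = 0.0008999375
Highest score → authentic.

authentic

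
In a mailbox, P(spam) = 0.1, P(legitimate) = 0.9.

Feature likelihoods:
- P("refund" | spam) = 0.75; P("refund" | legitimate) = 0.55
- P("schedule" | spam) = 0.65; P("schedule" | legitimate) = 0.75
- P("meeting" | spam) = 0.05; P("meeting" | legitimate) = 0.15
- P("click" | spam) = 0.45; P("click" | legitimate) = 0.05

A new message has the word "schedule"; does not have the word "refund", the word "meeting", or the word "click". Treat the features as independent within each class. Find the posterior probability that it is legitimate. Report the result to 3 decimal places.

0.967

spam: 0.1 × (1−0.75) × 0.65 × (1−0.05) × (1−0.45) = 0.008490625
legitimate: 0.9 × (1−0.55) × 0.75 × (1−0.15) × (1−0.05) = 0.245278125
P(legitimate | x) = 0.245278125 / 0.25376875 ≈ 0.967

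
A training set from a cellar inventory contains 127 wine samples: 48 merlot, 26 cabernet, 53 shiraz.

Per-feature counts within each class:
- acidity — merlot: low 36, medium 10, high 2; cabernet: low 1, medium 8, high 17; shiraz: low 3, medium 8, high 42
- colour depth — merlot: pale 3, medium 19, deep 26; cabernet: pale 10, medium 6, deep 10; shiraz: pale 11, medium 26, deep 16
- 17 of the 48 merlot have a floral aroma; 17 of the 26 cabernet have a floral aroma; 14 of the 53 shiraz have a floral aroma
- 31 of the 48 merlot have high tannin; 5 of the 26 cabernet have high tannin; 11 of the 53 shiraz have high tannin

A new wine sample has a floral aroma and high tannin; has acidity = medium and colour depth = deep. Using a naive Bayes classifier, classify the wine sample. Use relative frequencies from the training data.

merlot

merlot: (48/127) × (10/48) × (26/48) × (17/48) × (31/48) ≈ 0.00975566
cabernet: (26/127) × (8/26) × (10/26) × (17/26) × (5/26) ≈ 0.00304639
shiraz: (53/127) × (8/53) × (16/53) × (14/53) × (11/53) ≈ 0.00104256
Highest score → merlot.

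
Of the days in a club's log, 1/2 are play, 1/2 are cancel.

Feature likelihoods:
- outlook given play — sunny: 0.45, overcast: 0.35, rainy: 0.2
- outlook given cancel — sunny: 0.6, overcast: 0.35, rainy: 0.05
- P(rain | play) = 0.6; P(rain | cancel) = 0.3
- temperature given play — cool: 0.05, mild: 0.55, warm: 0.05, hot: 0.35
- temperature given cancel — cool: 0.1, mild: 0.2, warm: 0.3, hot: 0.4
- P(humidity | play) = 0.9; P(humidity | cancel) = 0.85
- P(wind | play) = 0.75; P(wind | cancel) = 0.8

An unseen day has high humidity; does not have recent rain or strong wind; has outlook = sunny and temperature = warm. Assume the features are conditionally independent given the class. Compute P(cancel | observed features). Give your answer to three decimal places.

play: 0.5 × 0.45 × (1−0.6) × 0.05 × 0.9 × (1−0.75) = 0.0010125
cancel: 0.5 × 0.6 × (1−0.3) × 0.3 × 0.85 × (1−0.8) = 0.01071
P(cancel | x) = 0.01071 / 0.0117225 ≈ 0.914

0.914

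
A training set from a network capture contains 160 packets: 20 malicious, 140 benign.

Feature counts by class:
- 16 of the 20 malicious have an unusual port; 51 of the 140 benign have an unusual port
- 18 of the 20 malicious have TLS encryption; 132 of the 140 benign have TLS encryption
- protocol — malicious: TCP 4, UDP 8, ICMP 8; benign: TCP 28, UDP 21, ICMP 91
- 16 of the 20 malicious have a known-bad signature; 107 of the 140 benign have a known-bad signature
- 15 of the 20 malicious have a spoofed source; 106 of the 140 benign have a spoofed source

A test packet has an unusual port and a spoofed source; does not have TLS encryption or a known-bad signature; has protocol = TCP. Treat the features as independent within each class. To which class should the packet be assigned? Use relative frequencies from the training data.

benign

malicious: (20/160) × (16/20) × (2/20) × (4/20) × (4/20) × (15/20) = 0.0003
benign: (140/160) × (51/140) × (8/140) × (28/140) × (33/140) × (106/140) ≈ 0.000650138
Highest score → benign.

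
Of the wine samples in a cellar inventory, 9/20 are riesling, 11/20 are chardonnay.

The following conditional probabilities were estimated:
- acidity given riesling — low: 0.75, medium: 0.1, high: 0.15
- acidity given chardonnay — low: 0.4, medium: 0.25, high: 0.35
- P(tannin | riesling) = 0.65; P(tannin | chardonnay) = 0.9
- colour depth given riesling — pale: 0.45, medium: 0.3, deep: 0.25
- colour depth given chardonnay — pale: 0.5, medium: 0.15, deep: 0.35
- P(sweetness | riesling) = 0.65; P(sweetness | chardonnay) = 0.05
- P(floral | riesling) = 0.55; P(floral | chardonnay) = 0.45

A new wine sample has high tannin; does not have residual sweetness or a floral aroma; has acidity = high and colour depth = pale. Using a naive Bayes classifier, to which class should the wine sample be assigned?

chardonnay

riesling: 0.45 × 0.15 × 0.65 × 0.45 × (1−0.65) × (1−0.55) = 0.003109640625
chardonnay: 0.55 × 0.35 × 0.9 × 0.5 × (1−0.05) × (1−0.45) = 0.0452615625
Highest score → chardonnay.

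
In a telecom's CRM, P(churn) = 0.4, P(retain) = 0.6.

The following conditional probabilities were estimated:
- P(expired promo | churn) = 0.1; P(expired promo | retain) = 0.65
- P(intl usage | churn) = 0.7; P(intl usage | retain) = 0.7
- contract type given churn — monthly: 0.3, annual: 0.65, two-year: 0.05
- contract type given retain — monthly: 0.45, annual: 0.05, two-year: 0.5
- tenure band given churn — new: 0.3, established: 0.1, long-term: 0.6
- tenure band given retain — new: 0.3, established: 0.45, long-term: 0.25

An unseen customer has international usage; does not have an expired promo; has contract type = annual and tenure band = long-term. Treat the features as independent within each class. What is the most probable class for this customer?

churn: 0.4 × (1−0.1) × 0.7 × 0.65 × 0.6 = 0.09828
retain: 0.6 × (1−0.65) × 0.7 × 0.05 × 0.25 = 0.0018375
Highest score → churn.

churn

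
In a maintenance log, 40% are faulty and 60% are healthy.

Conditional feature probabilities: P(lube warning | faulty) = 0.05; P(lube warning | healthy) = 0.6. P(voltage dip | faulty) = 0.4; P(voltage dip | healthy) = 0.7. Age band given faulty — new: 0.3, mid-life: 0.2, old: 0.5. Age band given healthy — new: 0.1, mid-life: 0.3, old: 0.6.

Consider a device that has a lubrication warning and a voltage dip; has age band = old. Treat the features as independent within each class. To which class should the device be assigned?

faulty: 0.4 × 0.05 × 0.4 × 0.5 = 0.004
healthy: 0.6 × 0.6 × 0.7 × 0.6 = 0.1512
Highest score → healthy.

healthy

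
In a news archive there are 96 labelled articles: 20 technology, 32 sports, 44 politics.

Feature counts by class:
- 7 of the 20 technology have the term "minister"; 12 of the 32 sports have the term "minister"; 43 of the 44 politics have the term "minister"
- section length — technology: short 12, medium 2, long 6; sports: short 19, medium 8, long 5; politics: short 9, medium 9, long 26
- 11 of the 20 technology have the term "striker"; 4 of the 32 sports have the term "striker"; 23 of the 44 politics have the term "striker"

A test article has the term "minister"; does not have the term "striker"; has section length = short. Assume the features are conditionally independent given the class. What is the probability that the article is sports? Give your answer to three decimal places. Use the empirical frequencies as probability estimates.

technology: (20/96) × (7/20) × (12/20) × (9/20) = 0.0196875
sports: (32/96) × (12/32) × (19/32) × (28/32) = 0.06494140625
politics: (44/96) × (43/44) × (9/44) × (21/44) ≈ 0.0437274
P(sports | x) = 0.06494140625 / 0.12835630625 ≈ 0.506

0.506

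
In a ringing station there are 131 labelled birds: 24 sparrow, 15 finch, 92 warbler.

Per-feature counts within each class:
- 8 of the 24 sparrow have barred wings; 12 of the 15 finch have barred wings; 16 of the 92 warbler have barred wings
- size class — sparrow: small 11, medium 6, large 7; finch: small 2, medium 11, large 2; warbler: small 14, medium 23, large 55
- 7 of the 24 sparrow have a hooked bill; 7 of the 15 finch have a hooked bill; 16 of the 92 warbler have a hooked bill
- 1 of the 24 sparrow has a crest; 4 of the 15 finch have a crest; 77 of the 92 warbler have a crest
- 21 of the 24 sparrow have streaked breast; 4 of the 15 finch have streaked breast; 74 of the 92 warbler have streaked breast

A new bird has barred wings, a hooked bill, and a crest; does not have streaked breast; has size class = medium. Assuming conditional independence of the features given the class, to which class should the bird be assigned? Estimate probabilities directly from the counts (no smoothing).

sparrow: (24/131) × (8/24) × (6/24) × (7/24) × (1/24) × (3/24) ≈ 0.0000231923
finch: (15/131) × (12/15) × (11/15) × (7/15) × (4/15) × (11/15) ≈ 0.00613039
warbler: (92/131) × (16/92) × (23/92) × (16/92) × (77/92) × (18/92) ≈ 0.000869578
Highest score → finch.

finch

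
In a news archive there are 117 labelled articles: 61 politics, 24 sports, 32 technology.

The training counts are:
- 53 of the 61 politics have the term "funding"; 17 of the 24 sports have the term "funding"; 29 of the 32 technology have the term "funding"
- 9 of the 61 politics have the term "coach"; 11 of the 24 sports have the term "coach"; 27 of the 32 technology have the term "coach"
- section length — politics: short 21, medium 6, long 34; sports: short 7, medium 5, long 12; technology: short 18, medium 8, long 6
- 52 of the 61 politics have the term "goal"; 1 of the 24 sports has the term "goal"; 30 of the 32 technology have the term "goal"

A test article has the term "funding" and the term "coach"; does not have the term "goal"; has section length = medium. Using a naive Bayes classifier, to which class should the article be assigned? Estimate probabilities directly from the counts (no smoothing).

politics: (61/117) × (53/61) × (9/61) × (6/61) × (9/61) ≈ 0.000969922
sports: (24/117) × (17/24) × (11/24) × (5/24) × (23/24) ≈ 0.013296
technology: (32/117) × (29/32) × (27/32) × (8/32) × (2/32) ≈ 0.00326773
Highest score → sports.

sports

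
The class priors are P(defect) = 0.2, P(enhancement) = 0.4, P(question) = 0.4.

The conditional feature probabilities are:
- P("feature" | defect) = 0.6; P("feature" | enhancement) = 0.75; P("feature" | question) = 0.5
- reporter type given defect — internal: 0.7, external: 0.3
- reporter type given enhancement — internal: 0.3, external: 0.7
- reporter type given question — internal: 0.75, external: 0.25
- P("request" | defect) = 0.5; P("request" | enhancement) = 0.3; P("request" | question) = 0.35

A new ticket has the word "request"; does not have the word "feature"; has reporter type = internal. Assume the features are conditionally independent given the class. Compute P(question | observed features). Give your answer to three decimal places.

defect: 0.2 × (1−0.6) × 0.7 × 0.5 = 0.028
enhancement: 0.4 × (1−0.75) × 0.3 × 0.3 = 0.009
question: 0.4 × (1−0.5) × 0.75 × 0.35 = 0.0525
P(question | x) = 0.0525 / 0.0895 ≈ 0.587

0.587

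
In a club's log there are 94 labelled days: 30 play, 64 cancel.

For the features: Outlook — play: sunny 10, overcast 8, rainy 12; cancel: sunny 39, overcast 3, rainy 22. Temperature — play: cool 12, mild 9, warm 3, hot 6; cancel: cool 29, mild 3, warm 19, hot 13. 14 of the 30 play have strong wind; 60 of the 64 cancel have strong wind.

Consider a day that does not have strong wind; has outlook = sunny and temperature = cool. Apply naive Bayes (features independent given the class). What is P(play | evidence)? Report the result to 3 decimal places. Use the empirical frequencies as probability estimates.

0.659

play: (30/94) × (10/30) × (12/30) × (16/30) ≈ 0.022695
cancel: (64/94) × (39/64) × (29/64) × (4/64) ≈ 0.0117499
P(play | x) = 0.022695 / 0.0344449 ≈ 0.659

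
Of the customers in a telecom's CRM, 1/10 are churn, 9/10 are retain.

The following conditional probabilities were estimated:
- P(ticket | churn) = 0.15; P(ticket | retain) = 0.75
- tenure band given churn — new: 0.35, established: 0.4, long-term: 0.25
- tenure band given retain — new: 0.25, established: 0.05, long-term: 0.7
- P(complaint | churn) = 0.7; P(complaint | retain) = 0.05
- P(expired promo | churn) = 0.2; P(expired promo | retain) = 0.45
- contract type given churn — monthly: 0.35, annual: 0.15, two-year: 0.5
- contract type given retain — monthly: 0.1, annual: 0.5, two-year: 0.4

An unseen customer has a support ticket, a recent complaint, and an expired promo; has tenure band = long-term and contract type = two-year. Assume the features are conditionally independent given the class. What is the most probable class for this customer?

retain

churn: 0.1 × 0.15 × 0.25 × 0.7 × 0.2 × 0.5 = 0.0002625
retain: 0.9 × 0.75 × 0.7 × 0.05 × 0.45 × 0.4 = 0.0042525
Highest score → retain.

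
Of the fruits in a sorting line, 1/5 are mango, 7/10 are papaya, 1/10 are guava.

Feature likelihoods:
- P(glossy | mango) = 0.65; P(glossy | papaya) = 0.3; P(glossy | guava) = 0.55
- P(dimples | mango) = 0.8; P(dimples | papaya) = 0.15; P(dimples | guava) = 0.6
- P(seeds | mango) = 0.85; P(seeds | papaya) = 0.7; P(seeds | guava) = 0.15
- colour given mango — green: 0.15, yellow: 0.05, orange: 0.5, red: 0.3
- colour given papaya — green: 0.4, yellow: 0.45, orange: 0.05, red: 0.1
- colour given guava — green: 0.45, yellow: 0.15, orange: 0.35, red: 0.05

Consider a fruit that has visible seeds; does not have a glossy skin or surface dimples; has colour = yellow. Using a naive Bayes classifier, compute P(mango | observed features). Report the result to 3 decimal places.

0.005

mango: 0.2 × (1−0.65) × (1−0.8) × 0.85 × 0.05 = 0.000595
papaya: 0.7 × (1−0.3) × (1−0.15) × 0.7 × 0.45 = 0.1311975
guava: 0.1 × (1−0.55) × (1−0.6) × 0.15 × 0.15 = 0.000405
P(mango | x) = 0.000595 / 0.1321975 ≈ 0.005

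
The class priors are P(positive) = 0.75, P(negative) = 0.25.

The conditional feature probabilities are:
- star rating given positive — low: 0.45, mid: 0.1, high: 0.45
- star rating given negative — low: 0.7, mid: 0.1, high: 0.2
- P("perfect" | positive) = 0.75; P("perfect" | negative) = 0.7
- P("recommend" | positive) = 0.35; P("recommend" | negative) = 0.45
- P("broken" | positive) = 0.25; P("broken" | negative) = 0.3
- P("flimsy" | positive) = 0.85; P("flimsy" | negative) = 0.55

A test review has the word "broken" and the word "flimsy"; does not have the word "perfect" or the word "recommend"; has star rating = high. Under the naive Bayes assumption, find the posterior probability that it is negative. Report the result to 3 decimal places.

0.105

positive: 0.75 × 0.45 × (1−0.75) × (1−0.35) × 0.25 × 0.85 = 0.011654296875
negative: 0.25 × 0.2 × (1−0.7) × (1−0.45) × 0.3 × 0.55 = 0.00136125
P(negative | x) = 0.00136125 / 0.013015546875 ≈ 0.105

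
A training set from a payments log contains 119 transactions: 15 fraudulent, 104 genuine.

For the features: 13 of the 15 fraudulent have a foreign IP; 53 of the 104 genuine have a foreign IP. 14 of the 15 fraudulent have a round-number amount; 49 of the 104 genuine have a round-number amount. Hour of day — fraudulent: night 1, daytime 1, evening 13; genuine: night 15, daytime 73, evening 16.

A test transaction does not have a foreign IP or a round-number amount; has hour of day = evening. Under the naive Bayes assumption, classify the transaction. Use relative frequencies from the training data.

genuine

fraudulent: (15/119) × (2/15) × (1/15) × (13/15) ≈ 0.000971055
genuine: (104/119) × (51/104) × (55/104) × (16/104) ≈ 0.034869
Highest score → genuine.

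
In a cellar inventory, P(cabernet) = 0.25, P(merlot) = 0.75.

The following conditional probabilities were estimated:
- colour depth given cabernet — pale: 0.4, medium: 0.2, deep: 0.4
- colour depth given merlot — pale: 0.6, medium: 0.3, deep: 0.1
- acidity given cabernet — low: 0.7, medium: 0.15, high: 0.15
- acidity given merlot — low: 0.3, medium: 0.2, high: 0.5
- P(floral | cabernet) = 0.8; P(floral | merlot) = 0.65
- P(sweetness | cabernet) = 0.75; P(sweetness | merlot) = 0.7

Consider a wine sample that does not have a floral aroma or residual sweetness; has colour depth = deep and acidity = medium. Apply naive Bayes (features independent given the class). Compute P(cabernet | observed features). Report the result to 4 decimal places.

cabernet: 0.25 × 0.4 × 0.15 × (1−0.8) × (1−0.75) = 0.00075
merlot: 0.75 × 0.1 × 0.2 × (1−0.65) × (1−0.7) = 0.001575
P(cabernet | x) = 0.00075 / 0.002325 ≈ 0.3226

0.3226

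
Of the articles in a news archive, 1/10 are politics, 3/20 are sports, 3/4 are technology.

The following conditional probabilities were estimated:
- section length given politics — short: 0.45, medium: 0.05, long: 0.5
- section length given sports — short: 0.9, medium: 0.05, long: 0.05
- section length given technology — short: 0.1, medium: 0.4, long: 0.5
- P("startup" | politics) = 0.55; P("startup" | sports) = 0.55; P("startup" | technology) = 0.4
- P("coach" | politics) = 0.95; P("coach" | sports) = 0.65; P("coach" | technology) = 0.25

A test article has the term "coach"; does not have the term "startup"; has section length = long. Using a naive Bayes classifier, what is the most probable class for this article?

politics: 0.1 × 0.5 × (1−0.55) × 0.95 = 0.021375
sports: 0.15 × 0.05 × (1−0.55) × 0.65 = 0.00219375
technology: 0.75 × 0.5 × (1−0.4) × 0.25 = 0.05625
Highest score → technology.

technology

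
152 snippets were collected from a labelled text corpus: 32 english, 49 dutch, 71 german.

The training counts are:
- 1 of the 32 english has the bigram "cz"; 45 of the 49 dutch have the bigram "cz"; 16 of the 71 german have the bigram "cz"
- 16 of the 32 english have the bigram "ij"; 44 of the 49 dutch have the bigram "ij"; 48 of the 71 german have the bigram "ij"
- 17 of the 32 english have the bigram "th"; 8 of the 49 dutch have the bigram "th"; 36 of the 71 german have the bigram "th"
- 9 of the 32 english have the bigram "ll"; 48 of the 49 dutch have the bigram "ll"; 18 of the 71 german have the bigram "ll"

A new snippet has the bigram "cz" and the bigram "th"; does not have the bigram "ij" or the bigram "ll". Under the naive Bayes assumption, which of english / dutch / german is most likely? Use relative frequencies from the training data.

english: (32/152) × (1/32) × (16/32) × (17/32) × (23/32) ≈ 0.00125604
dutch: (49/152) × (45/49) × (5/49) × (8/49) × (1/49) ≈ 0.000100656
german: (71/152) × (16/71) × (23/71) × (36/71) × (53/71) ≈ 0.0129065
Highest score → german.

german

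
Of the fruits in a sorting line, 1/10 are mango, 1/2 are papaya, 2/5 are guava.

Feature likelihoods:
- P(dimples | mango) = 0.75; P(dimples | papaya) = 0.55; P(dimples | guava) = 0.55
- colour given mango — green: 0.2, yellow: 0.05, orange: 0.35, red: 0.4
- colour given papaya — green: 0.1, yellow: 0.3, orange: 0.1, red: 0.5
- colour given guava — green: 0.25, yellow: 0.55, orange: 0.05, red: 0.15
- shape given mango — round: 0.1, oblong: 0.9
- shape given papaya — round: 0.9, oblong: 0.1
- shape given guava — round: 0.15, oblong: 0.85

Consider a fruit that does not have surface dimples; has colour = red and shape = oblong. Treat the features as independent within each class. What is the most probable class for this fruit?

mango: 0.1 × (1−0.75) × 0.4 × 0.9 = 0.009
papaya: 0.5 × (1−0.55) × 0.5 × 0.1 = 0.01125
guava: 0.4 × (1−0.55) × 0.15 × 0.85 = 0.02295
Highest score → guava.

guava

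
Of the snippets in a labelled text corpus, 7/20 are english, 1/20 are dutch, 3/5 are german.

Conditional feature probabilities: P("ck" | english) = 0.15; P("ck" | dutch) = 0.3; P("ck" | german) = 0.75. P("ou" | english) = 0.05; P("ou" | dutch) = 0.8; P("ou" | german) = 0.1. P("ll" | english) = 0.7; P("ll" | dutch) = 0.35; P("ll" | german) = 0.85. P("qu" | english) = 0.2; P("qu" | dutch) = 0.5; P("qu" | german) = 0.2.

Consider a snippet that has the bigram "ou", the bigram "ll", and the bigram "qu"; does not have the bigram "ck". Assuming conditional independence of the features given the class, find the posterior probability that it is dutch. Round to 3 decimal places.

english: 0.35 × (1−0.15) × 0.05 × 0.7 × 0.2 = 0.0020825
dutch: 0.05 × (1−0.3) × 0.8 × 0.35 × 0.5 = 0.0049
german: 0.6 × (1−0.75) × 0.1 × 0.85 × 0.2 = 0.00255
P(dutch | x) = 0.0049 / 0.0095325 ≈ 0.514

0.514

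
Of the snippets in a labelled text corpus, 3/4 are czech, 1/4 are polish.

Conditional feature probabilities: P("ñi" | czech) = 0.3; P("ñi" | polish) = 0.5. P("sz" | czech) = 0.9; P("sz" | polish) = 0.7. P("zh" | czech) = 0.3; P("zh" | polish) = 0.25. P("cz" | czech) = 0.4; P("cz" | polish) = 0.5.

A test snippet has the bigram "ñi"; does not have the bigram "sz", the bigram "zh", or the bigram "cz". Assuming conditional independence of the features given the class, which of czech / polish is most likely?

polish

czech: 0.75 × 0.3 × (1−0.9) × (1−0.3) × (1−0.4) = 0.00945
polish: 0.25 × 0.5 × (1−0.7) × (1−0.25) × (1−0.5) = 0.0140625
Highest score → polish.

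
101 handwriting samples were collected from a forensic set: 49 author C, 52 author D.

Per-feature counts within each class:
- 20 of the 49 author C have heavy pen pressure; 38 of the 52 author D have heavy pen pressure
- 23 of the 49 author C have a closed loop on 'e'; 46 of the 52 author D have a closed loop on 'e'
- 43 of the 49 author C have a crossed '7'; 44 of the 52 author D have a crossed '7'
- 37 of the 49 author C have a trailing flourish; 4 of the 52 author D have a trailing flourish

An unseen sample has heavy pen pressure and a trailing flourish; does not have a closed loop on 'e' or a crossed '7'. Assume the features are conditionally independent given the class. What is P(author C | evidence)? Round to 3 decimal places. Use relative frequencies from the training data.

0.950

author C: (49/101) × (20/49) × (26/49) × (6/49) × (37/49) ≈ 0.00971509
author D: (52/101) × (38/52) × (6/52) × (8/52) × (4/52) ≈ 0.000513752
P(author C | x) = 0.00971509 / 0.010228842 ≈ 0.950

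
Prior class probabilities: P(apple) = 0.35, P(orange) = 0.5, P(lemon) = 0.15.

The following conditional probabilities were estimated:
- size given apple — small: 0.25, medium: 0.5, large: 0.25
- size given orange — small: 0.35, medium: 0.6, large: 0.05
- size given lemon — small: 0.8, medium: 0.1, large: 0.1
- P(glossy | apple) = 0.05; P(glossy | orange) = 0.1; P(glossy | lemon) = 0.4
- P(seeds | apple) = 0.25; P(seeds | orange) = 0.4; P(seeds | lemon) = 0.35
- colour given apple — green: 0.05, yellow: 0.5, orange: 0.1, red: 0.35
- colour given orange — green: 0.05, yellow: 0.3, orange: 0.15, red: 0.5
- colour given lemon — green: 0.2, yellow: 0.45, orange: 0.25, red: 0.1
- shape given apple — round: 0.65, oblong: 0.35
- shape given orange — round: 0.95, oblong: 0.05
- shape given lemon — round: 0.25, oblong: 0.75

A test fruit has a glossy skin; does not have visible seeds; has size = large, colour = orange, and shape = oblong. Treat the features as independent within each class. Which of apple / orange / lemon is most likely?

apple: 0.35 × 0.25 × 0.05 × (1−0.25) × 0.1 × 0.35 = 0.00011484375
orange: 0.5 × 0.05 × 0.1 × (1−0.4) × 0.15 × 0.05 = 0.00001125
lemon: 0.15 × 0.1 × 0.4 × (1−0.35) × 0.25 × 0.75 = 0.00073125
Highest score → lemon.

lemon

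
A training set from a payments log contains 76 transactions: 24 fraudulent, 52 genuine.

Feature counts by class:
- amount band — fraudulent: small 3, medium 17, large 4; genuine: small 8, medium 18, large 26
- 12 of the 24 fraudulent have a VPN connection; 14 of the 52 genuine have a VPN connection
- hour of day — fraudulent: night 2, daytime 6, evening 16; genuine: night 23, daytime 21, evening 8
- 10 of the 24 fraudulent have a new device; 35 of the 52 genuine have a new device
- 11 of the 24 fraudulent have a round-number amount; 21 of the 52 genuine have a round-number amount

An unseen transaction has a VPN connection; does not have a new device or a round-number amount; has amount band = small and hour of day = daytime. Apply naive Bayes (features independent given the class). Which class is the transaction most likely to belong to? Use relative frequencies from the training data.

genuine

fraudulent: (24/76) × (3/24) × (12/24) × (6/24) × (14/24) × (13/24) ≈ 0.00155907
genuine: (52/76) × (8/52) × (14/52) × (21/52) × (17/52) × (31/52) ≈ 0.0022306
Highest score → genuine.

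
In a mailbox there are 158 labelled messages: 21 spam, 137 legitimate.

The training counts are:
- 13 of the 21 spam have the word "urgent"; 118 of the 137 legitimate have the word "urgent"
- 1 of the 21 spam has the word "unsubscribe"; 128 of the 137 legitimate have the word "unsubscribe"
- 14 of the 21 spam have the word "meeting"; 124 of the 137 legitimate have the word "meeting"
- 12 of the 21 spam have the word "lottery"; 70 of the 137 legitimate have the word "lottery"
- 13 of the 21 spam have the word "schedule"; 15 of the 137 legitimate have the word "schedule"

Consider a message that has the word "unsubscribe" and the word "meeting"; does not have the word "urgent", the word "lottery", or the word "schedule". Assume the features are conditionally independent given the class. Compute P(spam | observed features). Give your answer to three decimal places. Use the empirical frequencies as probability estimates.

spam: (21/158) × (8/21) × (1/21) × (14/21) × (9/21) × (8/21) ≈ 0.000262432
legitimate: (137/158) × (19/137) × (128/137) × (124/137) × (67/137) × (122/137) ≈ 0.0442874
P(spam | x) = 0.000262432 / 0.044549832 ≈ 0.006

0.006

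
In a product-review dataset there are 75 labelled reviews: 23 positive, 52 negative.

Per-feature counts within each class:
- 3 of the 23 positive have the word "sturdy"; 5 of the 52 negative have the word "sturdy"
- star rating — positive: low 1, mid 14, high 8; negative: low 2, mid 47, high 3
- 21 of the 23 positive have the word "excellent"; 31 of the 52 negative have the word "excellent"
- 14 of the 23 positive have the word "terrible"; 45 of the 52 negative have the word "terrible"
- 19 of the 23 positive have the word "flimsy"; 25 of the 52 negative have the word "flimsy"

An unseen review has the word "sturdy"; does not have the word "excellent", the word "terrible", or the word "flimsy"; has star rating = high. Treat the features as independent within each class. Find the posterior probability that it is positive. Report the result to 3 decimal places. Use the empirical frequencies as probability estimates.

0.431

positive: (23/75) × (3/23) × (8/23) × (2/23) × (9/23) × (4/23) ≈ 0.0000823325
negative: (52/75) × (5/52) × (3/52) × (21/52) × (7/52) × (27/52) ≈ 0.000108567
P(positive | x) = 0.0000823325 / 0.0001908995 ≈ 0.431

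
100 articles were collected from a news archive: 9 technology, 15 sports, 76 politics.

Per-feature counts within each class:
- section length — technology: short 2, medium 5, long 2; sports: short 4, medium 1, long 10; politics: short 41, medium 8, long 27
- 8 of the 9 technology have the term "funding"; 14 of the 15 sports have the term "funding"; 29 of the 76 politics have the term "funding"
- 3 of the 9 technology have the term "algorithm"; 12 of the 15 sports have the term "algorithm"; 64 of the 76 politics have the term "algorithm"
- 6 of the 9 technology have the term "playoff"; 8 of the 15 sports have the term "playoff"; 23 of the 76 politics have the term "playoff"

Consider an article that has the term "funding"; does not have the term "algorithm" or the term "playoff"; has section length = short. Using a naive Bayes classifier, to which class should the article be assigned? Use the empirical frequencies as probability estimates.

politics

technology: (9/100) × (2/9) × (8/9) × (6/9) × (3/9) ≈ 0.00395062
sports: (15/100) × (4/15) × (14/15) × (3/15) × (7/15) ≈ 0.00348444
politics: (76/100) × (41/76) × (29/76) × (12/76) × (53/76) ≈ 0.0172265
Highest score → politics.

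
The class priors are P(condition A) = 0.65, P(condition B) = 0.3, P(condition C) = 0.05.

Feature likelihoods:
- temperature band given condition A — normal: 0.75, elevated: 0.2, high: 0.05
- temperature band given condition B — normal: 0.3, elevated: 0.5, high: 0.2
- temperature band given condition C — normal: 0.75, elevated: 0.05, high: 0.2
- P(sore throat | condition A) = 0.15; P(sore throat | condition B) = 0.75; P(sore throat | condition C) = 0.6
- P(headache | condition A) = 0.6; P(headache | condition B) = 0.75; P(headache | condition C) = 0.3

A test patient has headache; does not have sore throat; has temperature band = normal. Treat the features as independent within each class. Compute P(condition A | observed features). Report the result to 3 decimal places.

condition A: 0.65 × 0.75 × (1−0.15) × 0.6 = 0.248625
condition B: 0.3 × 0.3 × (1−0.75) × 0.75 = 0.016875
condition C: 0.05 × 0.75 × (1−0.6) × 0.3 = 0.0045
P(condition A | x) = 0.248625 / 0.27 ≈ 0.921

0.921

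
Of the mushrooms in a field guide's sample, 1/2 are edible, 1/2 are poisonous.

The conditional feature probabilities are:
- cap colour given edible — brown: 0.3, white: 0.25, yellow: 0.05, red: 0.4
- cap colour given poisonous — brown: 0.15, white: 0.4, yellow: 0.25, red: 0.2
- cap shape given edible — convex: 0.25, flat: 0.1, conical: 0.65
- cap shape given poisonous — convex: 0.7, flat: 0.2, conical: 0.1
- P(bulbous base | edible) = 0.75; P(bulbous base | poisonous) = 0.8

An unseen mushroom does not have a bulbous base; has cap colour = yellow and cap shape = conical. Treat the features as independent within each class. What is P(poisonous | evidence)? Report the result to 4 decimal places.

edible: 0.5 × 0.05 × 0.65 × (1−0.75) = 0.0040625
poisonous: 0.5 × 0.25 × 0.1 × (1−0.8) = 0.0025
P(poisonous | x) = 0.0025 / 0.0065625 ≈ 0.3810

0.3810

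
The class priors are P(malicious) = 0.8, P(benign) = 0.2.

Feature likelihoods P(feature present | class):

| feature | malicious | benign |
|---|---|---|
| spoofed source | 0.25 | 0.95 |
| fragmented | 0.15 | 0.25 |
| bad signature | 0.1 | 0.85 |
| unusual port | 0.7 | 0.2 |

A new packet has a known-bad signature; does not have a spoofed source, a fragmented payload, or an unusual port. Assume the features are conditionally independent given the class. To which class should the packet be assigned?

malicious: 0.8 × (1−0.25) × (1−0.15) × 0.1 × (1−0.7) = 0.0153
benign: 0.2 × (1−0.95) × (1−0.25) × 0.85 × (1−0.2) = 0.0051
Highest score → malicious.

malicious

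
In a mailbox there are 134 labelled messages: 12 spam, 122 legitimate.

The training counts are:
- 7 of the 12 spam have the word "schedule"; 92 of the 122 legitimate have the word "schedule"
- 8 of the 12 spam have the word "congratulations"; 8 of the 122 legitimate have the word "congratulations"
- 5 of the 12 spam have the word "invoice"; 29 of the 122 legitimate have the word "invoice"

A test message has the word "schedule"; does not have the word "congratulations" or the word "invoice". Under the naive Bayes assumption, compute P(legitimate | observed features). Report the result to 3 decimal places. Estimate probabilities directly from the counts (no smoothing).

spam: (12/134) × (7/12) × (4/12) × (7/12) ≈ 0.0101575
legitimate: (122/134) × (92/122) × (114/122) × (93/122) ≈ 0.489048
P(legitimate | x) = 0.489048 / 0.4992055 ≈ 0.980

0.980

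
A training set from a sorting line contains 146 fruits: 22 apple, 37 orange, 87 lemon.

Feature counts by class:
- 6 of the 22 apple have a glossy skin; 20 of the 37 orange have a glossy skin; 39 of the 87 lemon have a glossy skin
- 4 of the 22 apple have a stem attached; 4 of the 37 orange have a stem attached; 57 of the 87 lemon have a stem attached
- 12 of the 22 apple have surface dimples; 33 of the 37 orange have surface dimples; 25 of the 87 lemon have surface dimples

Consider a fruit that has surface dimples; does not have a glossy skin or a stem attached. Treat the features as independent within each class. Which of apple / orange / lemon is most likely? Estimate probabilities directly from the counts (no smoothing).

orange

apple: (22/146) × (16/22) × (18/22) × (12/22) ≈ 0.0489075
orange: (37/146) × (17/37) × (33/37) × (33/37) ≈ 0.0926234
lemon: (87/146) × (48/87) × (30/87) × (25/87) ≈ 0.032577
Highest score → orange.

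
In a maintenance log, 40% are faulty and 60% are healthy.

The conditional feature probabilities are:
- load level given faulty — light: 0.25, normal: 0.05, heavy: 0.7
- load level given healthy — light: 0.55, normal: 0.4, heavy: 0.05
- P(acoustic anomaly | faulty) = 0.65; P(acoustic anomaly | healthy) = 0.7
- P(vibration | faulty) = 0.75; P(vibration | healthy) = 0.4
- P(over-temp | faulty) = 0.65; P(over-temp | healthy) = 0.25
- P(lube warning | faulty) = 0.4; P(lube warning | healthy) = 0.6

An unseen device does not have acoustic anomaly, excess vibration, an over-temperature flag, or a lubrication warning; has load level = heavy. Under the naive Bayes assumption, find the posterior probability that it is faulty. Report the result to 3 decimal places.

faulty: 0.4 × 0.7 × (1−0.65) × (1−0.75) × (1−0.65) × (1−0.4) = 0.005145
healthy: 0.6 × 0.05 × (1−0.7) × (1−0.4) × (1−0.25) × (1−0.6) = 0.00162
P(faulty | x) = 0.005145 / 0.006765 ≈ 0.761

0.761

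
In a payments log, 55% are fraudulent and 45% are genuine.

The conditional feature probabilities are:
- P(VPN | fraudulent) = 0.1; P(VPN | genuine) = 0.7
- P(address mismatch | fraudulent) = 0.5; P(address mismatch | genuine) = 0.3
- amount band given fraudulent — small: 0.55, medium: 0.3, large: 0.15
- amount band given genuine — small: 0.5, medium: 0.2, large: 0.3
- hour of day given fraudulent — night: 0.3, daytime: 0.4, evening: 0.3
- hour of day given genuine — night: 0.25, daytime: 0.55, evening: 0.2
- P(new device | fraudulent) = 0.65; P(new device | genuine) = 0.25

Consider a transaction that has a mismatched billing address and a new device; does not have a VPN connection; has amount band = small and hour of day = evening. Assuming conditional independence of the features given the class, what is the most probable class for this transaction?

fraudulent

fraudulent: 0.55 × (1−0.1) × 0.5 × 0.55 × 0.3 × 0.65 = 0.026544375
genuine: 0.45 × (1−0.7) × 0.3 × 0.5 × 0.2 × 0.25 = 0.0010125
Highest score → fraudulent.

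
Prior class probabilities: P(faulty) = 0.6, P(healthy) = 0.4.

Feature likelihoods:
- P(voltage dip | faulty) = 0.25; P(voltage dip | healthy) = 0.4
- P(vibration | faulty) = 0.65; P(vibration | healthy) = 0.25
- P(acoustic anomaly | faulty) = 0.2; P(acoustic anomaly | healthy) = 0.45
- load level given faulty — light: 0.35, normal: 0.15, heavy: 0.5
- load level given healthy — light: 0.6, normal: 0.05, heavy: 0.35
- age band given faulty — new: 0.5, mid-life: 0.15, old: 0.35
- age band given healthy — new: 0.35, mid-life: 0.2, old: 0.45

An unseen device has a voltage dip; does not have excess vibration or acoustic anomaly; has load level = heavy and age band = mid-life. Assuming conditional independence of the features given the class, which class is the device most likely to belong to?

healthy

faulty: 0.6 × 0.25 × (1−0.65) × (1−0.2) × 0.5 × 0.15 = 0.00315
healthy: 0.4 × 0.4 × (1−0.25) × (1−0.45) × 0.35 × 0.2 = 0.00462
Highest score → healthy.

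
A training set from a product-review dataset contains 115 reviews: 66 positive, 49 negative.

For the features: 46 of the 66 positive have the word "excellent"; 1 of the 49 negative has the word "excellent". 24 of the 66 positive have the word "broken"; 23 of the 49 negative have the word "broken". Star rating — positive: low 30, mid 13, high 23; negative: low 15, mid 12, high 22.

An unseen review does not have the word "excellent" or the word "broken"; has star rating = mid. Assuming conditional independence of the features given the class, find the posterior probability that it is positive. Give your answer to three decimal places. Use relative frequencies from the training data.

positive: (66/115) × (20/66) × (42/66) × (13/66) ≈ 0.021799
negative: (49/115) × (48/49) × (26/49) × (12/49) ≈ 0.0542383
P(positive | x) = 0.021799 / 0.0760373 ≈ 0.287

0.287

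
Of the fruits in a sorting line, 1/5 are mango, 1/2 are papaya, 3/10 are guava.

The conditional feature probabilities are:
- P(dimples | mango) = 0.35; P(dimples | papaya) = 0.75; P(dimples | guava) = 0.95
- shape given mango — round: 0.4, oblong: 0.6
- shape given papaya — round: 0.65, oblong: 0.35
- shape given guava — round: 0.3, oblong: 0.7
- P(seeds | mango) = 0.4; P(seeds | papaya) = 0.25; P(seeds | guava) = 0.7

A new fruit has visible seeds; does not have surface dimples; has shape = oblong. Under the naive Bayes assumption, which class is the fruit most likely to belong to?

mango: 0.2 × (1−0.35) × 0.6 × 0.4 = 0.0312
papaya: 0.5 × (1−0.75) × 0.35 × 0.25 = 0.0109375
guava: 0.3 × (1−0.95) × 0.7 × 0.7 = 0.00735
Highest score → mango.

mango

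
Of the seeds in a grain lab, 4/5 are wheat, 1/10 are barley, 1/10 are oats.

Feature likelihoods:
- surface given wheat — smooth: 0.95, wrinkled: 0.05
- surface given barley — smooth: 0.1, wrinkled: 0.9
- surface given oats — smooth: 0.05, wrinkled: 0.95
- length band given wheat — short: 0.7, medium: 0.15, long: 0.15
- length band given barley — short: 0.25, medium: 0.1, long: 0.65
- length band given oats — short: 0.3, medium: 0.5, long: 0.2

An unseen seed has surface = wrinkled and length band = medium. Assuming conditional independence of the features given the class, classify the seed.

oats

wheat: 0.8 × 0.05 × 0.15 = 0.006
barley: 0.1 × 0.9 × 0.1 = 0.009
oats: 0.1 × 0.95 × 0.5 = 0.0475
Highest score → oats.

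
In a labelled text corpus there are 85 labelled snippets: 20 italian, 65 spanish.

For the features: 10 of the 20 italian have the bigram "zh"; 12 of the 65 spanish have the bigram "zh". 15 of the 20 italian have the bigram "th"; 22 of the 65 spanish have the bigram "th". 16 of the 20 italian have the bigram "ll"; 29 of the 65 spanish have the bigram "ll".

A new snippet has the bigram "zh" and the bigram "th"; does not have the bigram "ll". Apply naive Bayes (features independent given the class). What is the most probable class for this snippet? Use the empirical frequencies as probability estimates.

spanish

italian: (20/85) × (10/20) × (15/20) × (4/20) ≈ 0.0176471
spanish: (65/85) × (12/65) × (22/65) × (36/65) ≈ 0.0264643
Highest score → spanish.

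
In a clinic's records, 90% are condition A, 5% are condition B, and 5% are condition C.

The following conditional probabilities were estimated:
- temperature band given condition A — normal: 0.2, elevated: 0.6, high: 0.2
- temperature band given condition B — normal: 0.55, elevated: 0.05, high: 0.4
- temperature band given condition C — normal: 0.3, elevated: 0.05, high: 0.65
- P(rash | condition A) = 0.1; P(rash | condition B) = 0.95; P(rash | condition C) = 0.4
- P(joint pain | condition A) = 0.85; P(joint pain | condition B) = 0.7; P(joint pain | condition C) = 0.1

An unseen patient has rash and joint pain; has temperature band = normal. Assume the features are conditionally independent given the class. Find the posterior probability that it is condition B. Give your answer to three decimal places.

condition A: 0.9 × 0.2 × 0.1 × 0.85 = 0.0153
condition B: 0.05 × 0.55 × 0.95 × 0.7 = 0.0182875
condition C: 0.05 × 0.3 × 0.4 × 0.1 = 0.0006
P(condition B | x) = 0.0182875 / 0.0341875 ≈ 0.535

0.535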